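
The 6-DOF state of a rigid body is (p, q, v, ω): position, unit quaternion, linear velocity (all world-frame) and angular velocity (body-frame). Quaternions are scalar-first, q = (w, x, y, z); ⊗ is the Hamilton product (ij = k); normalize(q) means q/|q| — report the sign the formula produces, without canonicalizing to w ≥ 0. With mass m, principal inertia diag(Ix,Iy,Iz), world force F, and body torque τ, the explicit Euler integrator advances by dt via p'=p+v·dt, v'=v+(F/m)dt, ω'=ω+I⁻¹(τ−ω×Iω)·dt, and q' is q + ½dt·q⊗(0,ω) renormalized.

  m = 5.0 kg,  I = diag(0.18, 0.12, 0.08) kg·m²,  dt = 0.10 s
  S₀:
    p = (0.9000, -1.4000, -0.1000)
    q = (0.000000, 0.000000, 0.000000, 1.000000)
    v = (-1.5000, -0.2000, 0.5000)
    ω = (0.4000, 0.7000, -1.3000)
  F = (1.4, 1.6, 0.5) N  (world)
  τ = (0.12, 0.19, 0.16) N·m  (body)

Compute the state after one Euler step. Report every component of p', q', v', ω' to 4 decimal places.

p' = (0.7500, -1.4200, -0.0500)
q' = (0.0648, -0.0349, 0.0199, 0.9971)
v' = (-1.4720, -0.1680, 0.5100)
ω' = (0.4464, 0.9017, -1.0790)

p' = p + v·dt = (0.7500, -1.4200, -0.0500)
new velocity v' = (-1.4720, -0.1680, 0.5100)
(τ − ω×Iω)/I = (0.4644, 2.0167, 2.2100)
ω + α·dt = (0.4464, 0.9017, -1.0790)
Hamilton product q⊗(0,ω) = (1.3000000, -0.7000000, 0.4000000, 0.0000000)
q + ½dt·q⊗(0,ω), renormalized = (0.0648, -0.0349, 0.0199, 0.9971)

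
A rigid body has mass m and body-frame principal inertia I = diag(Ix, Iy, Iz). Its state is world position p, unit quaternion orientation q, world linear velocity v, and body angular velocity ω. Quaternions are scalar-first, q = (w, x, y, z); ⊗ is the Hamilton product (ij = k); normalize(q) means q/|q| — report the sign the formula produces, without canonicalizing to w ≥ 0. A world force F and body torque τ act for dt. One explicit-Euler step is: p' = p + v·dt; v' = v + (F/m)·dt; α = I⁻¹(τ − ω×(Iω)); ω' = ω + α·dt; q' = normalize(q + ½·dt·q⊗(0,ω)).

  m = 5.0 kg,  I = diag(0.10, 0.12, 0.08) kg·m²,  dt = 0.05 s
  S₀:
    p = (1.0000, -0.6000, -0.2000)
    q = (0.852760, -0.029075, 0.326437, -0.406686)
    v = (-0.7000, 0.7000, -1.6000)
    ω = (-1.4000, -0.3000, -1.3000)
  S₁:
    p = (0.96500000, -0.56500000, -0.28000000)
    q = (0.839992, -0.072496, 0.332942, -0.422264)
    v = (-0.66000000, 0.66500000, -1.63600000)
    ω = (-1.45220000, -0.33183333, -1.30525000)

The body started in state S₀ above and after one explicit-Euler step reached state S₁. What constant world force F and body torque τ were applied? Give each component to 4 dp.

F = (4.0000, -3.5000, -3.6000)
τ = (-0.1200, -0.0400, 0.0000)

velocity change Δv = (0.04000000, -0.03500000, -0.03600000)
applied force F = (4.0000, -3.5000, -3.6000)
Δω = ω₁−ω₀ = (-0.05220000, -0.03183333, -0.00525000)
precession coupling = (-0.0156, 0.0364, 0.0084)
I·α + gyro = (-0.1200, -0.0400, 0.0000)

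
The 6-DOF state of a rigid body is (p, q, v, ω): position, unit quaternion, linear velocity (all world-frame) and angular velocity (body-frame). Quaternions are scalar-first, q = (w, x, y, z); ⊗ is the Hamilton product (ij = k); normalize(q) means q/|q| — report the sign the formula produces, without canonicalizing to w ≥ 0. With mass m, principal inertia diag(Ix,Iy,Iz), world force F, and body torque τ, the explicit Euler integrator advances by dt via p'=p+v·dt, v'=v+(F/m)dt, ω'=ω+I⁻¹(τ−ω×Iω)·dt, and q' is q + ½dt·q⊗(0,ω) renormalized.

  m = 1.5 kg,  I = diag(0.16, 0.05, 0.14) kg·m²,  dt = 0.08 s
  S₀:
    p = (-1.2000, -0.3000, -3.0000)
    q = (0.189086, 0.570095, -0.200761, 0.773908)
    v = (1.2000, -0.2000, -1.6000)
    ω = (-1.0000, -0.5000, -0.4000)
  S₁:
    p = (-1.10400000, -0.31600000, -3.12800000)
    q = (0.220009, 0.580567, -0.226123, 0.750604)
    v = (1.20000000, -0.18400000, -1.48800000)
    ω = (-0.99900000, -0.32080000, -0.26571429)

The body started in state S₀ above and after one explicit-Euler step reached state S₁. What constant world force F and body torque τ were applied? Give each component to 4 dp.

rate change Δω = (0.00100000, 0.17920000, 0.13428571)
τ = I·(Δω/dt) + ω₀×(Iω₀) = (0.0200, 0.1200, 0.1800)
Δv = v₁−v₀ = (0.00000000, 0.01600000, 0.11200000)
applied force F = (0.0000, 0.3000, 2.1000)

F = (0.0000, 0.3000, 2.1000)
τ = (0.0200, 0.1200, 0.1800)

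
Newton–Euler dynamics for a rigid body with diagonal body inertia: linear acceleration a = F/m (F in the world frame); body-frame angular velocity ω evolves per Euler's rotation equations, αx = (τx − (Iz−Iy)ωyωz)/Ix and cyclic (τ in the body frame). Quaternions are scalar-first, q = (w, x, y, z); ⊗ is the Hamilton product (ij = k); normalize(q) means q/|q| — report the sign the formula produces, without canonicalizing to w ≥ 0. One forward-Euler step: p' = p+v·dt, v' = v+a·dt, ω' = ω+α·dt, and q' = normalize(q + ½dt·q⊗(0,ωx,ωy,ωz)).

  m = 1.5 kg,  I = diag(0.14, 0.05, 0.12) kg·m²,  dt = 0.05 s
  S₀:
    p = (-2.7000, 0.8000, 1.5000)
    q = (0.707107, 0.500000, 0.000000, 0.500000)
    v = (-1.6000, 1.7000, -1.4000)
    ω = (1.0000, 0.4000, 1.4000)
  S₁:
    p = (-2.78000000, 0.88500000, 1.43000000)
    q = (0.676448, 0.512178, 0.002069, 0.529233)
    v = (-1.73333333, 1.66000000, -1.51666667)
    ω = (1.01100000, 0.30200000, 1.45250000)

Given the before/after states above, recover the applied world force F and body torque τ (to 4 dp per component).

F = (-4.0000, -1.2000, -3.5000)
τ = (0.0700, -0.0700, 0.0900)

v₁ − v₀ = (-0.13333333, -0.04000000, -0.11666667)
F = m·Δv/dt = (-4.0000, -1.2000, -3.5000)
rate change Δω = (0.01100000, -0.09800000, 0.05250000)
τ = I·(Δω/dt) + ω₀×(Iω₀) = (0.0700, -0.0700, 0.0900)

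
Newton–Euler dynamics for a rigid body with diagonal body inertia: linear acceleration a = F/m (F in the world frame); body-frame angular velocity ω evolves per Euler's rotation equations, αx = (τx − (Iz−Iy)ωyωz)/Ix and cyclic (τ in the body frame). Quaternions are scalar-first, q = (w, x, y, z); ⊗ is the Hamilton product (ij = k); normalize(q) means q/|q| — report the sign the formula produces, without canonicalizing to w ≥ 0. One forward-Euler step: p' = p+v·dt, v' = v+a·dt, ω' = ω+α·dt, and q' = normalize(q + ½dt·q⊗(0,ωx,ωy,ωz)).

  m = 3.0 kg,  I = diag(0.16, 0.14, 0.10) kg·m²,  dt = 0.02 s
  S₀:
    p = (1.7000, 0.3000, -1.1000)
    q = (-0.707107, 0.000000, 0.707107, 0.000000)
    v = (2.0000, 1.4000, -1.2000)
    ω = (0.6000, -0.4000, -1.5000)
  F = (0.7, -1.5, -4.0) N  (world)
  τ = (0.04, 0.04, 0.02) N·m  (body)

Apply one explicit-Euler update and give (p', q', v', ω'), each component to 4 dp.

precession coupling ω×(Iω) = (-0.0240, -0.0540, 0.0048)
(τ − ω×Iω)/I = (0.4000, 0.6714, 0.1520)
ω + α·dt = (0.6080, -0.3866, -1.4970)
2q̇ = q⊗(0,ω) = (0.2828428, -1.4849247, 0.2828428, 0.6363963)
q' = normalize(q + ½dt·q⊗(0,ω)) = (-0.7042, -0.0148, 0.7098, 0.0064)
a = F/m = (0.2333, -0.5000, -1.3333)
p + v·dt = (1.7400, 0.3280, -1.1240)
v' = v + a·dt = (2.0047, 1.3900, -1.2267)

p' = (1.7400, 0.3280, -1.1240)
q' = (-0.7042, -0.0148, 0.7098, 0.0064)
v' = (2.0047, 1.3900, -1.2267)
ω' = (0.6080, -0.3866, -1.4970)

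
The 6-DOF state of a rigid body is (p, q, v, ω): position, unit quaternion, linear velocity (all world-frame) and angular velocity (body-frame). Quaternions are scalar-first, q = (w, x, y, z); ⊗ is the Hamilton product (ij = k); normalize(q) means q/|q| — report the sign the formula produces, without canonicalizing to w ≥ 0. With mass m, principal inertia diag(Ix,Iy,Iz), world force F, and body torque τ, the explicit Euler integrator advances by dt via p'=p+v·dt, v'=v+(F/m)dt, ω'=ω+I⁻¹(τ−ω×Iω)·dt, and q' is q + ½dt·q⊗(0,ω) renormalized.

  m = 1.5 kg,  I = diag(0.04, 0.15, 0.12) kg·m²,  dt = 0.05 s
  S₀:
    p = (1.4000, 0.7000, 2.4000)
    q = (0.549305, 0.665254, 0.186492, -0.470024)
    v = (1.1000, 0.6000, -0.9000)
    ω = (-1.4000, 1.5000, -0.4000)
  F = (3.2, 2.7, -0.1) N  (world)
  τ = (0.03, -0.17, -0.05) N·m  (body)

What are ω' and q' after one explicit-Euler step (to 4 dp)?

precession coupling ω×(Iω) = (0.0180, -0.0448, -0.2310)
angular accel α = (0.3000, -0.8347, 1.5083)
ω' = ω + α·dt = (-1.3850, 1.4583, -0.3246)
2q̇ = q⊗(0,ω) = (0.4636080, -0.1385878, 1.7480927, 1.0392478)
updated quaternion q' = (0.5601, 0.6609, 0.2299, -0.4434)

ω' = (-1.3850, 1.4583, -0.3246)
q' = (0.5601, 0.6609, 0.2299, -0.4434)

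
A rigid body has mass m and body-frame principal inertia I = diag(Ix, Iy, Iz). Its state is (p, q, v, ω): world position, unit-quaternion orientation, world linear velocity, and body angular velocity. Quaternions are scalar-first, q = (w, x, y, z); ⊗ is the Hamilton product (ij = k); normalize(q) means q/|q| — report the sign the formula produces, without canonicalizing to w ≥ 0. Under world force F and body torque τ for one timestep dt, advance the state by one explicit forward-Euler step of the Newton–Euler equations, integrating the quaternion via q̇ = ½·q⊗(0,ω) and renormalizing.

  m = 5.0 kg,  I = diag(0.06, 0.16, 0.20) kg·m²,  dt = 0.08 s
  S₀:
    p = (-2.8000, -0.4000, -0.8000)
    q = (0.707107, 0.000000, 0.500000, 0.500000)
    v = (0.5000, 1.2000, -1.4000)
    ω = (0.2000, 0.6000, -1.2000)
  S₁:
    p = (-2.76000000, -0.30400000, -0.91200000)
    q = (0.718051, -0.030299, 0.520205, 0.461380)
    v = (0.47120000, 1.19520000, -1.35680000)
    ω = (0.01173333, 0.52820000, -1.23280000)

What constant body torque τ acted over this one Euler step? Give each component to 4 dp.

Δω = ω₁−ω₀ = (-0.18826667, -0.07180000, -0.03280000)
precession coupling = (-0.0288, 0.0336, 0.0120)
τ = I·(Δω/dt) + ω₀×(Iω₀) = (-0.1700, -0.1100, -0.0700)

τ = (-0.1700, -0.1100, -0.0700)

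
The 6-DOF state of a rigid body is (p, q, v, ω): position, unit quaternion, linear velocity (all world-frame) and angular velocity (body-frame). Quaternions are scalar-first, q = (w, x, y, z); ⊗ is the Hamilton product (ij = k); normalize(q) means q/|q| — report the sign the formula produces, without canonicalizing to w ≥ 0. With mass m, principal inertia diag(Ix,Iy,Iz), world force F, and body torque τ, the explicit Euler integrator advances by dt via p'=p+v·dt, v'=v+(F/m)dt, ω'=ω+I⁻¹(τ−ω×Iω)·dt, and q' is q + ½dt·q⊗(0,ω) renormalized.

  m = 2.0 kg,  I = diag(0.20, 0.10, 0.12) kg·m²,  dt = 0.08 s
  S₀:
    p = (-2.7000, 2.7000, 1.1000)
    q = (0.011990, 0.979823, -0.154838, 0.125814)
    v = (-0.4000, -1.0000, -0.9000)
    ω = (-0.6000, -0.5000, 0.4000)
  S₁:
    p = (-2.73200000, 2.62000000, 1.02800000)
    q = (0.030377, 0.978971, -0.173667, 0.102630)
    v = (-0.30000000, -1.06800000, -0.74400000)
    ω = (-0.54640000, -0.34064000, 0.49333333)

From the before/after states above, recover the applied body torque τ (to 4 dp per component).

Δω = ω₁−ω₀ = (0.05360000, 0.15936000, 0.09333333)
ω₀×(Iω₀) = (-0.0040, -0.0192, -0.0300)
I·α + gyro = (0.1300, 0.1800, 0.1100)

τ = (0.1300, 0.1800, 0.1100)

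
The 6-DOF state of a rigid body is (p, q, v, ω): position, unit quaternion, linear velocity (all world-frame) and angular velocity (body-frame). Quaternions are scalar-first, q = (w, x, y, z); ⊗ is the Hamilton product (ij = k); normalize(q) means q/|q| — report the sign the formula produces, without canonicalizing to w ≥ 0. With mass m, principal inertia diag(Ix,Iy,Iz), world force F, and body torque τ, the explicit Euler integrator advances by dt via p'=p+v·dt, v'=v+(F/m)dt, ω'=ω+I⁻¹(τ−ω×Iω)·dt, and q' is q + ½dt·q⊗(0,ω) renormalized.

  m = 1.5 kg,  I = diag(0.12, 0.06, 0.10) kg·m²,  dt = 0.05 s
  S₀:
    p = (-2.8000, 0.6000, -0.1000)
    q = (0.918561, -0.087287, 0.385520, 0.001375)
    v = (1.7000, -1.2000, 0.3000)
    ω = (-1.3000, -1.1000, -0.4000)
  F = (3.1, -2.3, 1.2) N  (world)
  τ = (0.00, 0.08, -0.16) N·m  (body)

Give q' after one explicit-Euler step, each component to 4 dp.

q' = (0.9255, -0.1208, 0.3590, 0.0071)

Hamilton product q⊗(0,ω) = (0.3111489, -1.3468248, -1.0471194, 0.2297673)
q + ½dt·q⊗(0,ω), renormalized = (0.9255, -0.1208, 0.3590, 0.0071)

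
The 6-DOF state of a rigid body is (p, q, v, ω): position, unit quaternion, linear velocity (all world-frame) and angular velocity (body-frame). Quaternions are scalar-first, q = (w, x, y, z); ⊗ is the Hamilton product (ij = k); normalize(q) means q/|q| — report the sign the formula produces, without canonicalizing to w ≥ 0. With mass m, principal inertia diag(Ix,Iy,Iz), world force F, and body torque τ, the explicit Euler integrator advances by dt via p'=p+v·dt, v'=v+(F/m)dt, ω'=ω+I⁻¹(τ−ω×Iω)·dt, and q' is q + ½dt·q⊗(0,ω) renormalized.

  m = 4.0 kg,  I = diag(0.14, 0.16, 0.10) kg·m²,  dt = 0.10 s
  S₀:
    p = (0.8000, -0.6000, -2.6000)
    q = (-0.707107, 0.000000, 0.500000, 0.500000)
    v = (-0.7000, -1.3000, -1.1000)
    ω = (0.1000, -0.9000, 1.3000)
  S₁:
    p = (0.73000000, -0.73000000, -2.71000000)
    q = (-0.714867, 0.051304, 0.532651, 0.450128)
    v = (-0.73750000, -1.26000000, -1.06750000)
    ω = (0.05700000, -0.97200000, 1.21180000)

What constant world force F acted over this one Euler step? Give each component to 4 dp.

Δv = v₁−v₀ = (-0.03750000, 0.04000000, 0.03250000)
m·(v₁−v₀)/dt = (-1.5000, 1.6000, 1.3000)

F = (-1.5000, 1.6000, 1.3000)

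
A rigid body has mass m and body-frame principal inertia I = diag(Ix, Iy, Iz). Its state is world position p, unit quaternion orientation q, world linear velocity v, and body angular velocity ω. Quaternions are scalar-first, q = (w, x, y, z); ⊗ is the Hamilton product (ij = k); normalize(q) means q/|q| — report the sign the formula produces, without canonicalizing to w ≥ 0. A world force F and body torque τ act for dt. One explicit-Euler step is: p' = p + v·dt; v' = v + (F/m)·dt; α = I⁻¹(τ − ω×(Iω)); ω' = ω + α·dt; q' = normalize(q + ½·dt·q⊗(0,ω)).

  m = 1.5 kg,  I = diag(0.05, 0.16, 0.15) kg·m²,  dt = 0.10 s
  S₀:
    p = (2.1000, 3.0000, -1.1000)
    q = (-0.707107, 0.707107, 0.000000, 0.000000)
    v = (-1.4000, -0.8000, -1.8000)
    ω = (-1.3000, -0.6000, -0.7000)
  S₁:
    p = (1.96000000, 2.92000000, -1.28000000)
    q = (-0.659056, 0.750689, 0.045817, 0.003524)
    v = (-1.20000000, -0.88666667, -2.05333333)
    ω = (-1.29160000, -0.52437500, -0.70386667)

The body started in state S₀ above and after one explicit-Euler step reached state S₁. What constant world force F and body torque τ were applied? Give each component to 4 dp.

F = (3.0000, -1.3000, -3.8000)
τ = (0.0000, 0.0300, 0.0800)

Δω = ω₁−ω₀ = (0.00840000, 0.07562500, -0.00386667)
I·α + gyro = (0.0000, 0.0300, 0.0800)
v₁ − v₀ = (0.20000000, -0.08666667, -0.25333333)
applied force F = (3.0000, -1.3000, -3.8000)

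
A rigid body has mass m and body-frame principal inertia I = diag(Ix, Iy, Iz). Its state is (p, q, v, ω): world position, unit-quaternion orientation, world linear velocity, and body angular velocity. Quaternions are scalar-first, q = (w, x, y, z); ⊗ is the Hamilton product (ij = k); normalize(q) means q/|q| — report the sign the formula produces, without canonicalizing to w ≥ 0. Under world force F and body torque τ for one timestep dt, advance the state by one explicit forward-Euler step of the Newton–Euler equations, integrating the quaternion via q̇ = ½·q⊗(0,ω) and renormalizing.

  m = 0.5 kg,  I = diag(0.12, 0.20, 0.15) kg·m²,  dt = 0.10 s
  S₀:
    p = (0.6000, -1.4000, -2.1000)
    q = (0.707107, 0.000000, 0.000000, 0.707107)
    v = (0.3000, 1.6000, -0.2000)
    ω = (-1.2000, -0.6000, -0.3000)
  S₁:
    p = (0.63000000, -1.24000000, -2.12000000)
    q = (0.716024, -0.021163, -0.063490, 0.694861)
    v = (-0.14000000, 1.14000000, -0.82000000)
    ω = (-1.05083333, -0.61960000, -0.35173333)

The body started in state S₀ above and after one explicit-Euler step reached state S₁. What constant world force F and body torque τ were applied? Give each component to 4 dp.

Δv = v₁−v₀ = (-0.44000000, -0.46000000, -0.62000000)
m·(v₁−v₀)/dt = (-2.2000, -2.3000, -3.1000)
Δω = ω₁−ω₀ = (0.14916667, -0.01960000, -0.05173333)
precession coupling = (-0.0090, -0.0108, 0.0576)
τ = I·(Δω/dt) + ω₀×(Iω₀) = (0.1700, -0.0500, -0.0200)

F = (-2.2000, -2.3000, -3.1000)
τ = (0.1700, -0.0500, -0.0200)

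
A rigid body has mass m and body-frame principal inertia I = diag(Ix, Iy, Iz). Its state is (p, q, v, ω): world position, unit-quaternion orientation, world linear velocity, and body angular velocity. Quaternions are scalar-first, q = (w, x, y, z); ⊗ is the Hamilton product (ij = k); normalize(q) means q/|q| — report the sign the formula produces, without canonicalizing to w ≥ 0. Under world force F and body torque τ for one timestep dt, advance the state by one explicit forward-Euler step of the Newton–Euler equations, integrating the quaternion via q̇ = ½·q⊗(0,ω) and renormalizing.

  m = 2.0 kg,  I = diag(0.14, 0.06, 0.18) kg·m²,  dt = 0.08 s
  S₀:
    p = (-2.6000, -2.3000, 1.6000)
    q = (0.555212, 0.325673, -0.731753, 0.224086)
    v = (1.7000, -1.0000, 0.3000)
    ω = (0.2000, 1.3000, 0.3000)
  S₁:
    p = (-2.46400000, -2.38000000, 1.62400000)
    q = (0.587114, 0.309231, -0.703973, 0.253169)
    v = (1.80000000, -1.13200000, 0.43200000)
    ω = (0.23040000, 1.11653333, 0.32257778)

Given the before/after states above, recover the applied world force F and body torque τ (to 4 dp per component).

Δv = v₁−v₀ = (0.10000000, -0.13200000, 0.13200000)
applied force F = (2.5000, -3.3000, 3.3000)
ω₁ − ω₀ = (0.03040000, -0.18346667, 0.02257778)
I·α + gyro = (0.1000, -0.1400, 0.0300)

F = (2.5000, -3.3000, 3.3000)
τ = (0.1000, -0.1400, 0.0300)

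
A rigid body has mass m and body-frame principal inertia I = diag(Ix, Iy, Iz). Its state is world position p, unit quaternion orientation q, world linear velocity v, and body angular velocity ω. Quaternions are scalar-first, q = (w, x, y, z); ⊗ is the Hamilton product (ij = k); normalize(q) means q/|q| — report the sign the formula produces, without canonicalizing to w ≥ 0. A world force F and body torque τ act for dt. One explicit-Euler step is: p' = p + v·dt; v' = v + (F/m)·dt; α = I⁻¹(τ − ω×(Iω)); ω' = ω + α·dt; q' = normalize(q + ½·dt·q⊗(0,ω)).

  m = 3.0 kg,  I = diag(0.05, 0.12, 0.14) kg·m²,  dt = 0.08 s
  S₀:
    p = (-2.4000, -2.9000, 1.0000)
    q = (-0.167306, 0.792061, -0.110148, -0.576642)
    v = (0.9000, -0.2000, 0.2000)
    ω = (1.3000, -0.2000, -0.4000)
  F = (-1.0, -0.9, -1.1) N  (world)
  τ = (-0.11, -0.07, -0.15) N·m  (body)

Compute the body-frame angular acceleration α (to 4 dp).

α = (-2.2320, -0.9733, -0.9414)

precession coupling ω×(Iω) = (0.0016, 0.0468, -0.0182)
angular accel α = (-2.2320, -0.9733, -0.9414)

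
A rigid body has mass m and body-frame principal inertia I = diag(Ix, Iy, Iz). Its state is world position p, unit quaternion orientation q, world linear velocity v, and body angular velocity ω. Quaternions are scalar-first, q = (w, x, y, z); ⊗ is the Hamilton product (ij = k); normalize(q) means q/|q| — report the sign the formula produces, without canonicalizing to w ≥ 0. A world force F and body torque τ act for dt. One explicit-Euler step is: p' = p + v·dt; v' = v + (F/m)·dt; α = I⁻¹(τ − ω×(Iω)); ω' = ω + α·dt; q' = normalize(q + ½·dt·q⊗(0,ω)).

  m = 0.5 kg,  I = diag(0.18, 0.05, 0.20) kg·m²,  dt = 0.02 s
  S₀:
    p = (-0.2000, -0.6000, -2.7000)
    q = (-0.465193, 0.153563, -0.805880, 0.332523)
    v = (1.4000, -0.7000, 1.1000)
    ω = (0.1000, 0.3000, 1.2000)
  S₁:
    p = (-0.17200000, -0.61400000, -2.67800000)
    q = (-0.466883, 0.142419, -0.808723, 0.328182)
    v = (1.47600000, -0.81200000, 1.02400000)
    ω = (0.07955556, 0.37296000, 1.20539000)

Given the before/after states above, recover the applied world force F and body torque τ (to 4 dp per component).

F = (1.9000, -2.8000, -1.9000)
τ = (-0.1300, 0.1800, 0.0500)

ω₁ − ω₀ = (-0.02044444, 0.07296000, 0.00539000)
precession coupling = (0.0540, -0.0024, -0.0039)
applied torque τ = (-0.1300, 0.1800, 0.0500)
Δv = v₁−v₀ = (0.07600000, -0.11200000, -0.07600000)
m·(v₁−v₀)/dt = (1.9000, -2.8000, -1.9000)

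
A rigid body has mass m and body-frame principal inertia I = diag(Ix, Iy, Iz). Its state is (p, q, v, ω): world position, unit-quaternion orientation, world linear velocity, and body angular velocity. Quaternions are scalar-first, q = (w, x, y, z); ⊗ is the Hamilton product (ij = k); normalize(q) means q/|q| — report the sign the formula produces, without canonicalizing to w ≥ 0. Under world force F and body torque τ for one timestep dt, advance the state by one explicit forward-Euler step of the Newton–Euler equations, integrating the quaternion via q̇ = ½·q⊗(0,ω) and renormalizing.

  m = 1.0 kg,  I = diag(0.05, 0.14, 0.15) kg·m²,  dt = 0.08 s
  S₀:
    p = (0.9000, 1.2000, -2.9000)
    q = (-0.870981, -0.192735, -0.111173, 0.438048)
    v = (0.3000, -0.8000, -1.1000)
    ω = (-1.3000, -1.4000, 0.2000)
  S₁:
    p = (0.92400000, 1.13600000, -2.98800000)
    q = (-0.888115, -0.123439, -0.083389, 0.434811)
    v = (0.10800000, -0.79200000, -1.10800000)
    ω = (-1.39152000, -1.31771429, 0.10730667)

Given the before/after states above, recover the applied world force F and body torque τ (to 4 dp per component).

F = (-2.4000, 0.1000, -0.1000)
τ = (-0.0600, 0.1700, -0.0100)

Δω = ω₁−ω₀ = (-0.09152000, 0.08228571, -0.09269333)
precession coupling = (-0.0028, 0.0260, 0.1638)
applied torque τ = (-0.0600, 0.1700, -0.0100)
velocity change Δv = (-0.19200000, 0.00800000, -0.00800000)
F = m·Δv/dt = (-2.4000, 0.1000, -0.1000)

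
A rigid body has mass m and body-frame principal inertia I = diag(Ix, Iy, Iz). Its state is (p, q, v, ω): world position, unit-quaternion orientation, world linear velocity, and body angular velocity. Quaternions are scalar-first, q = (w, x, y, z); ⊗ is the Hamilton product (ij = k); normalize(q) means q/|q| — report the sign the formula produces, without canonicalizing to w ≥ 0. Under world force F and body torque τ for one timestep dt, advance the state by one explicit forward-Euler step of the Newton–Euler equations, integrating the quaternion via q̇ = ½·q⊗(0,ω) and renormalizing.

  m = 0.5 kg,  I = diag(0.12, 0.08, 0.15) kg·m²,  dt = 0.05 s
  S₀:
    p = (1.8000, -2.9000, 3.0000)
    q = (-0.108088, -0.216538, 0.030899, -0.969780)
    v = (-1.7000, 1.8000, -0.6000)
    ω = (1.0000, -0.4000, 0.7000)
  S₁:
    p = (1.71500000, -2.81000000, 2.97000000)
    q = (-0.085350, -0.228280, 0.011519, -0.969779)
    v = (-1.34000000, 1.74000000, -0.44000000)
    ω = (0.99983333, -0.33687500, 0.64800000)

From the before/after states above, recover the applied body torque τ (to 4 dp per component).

τ = (-0.0200, 0.0800, -0.1400)

ω₁ − ω₀ = (-0.00016667, 0.06312500, -0.05200000)
gyro term ω₀×Iω₀ = (-0.0196, -0.0210, 0.0160)
τ = I·(Δω/dt) + ω₀×(Iω₀) = (-0.0200, 0.0800, -0.1400)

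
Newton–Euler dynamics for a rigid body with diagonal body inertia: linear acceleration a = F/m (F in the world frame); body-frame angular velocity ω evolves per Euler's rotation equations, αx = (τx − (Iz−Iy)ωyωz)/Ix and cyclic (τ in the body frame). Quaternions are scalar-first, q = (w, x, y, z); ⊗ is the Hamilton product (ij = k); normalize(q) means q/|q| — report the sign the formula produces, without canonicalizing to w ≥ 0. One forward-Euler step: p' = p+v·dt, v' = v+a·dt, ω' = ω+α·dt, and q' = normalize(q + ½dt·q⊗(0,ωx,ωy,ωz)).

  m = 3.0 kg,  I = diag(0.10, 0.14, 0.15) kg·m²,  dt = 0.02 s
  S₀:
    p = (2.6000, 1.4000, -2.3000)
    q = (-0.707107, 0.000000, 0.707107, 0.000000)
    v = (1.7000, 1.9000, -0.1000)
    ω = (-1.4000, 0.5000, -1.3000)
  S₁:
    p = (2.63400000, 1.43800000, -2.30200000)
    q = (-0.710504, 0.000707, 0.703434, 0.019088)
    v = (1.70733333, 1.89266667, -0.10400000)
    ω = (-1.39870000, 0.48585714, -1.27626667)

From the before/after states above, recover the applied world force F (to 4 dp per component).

F = (1.1000, -1.1000, -0.6000)

velocity change Δv = (0.00733333, -0.00733333, -0.00400000)
F = m·Δv/dt = (1.1000, -1.1000, -0.6000)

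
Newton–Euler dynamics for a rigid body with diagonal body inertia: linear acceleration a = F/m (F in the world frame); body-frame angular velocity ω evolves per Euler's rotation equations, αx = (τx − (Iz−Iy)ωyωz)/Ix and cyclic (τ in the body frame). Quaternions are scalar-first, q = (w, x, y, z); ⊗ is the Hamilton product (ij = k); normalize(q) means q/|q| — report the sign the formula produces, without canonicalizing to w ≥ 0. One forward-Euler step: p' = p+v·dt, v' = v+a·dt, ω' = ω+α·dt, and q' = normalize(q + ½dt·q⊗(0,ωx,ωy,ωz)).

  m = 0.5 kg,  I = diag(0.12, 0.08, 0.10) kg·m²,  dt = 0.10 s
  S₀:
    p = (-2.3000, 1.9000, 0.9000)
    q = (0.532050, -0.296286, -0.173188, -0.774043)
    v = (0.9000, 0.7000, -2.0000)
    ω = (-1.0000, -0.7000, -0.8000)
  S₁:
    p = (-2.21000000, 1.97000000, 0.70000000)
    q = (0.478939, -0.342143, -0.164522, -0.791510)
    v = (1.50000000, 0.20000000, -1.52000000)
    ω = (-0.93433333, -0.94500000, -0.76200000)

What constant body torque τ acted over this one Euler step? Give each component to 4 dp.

Δω = ω₁−ω₀ = (0.06566667, -0.24500000, 0.03800000)
I·α + gyro = (0.0900, -0.1800, 0.0100)

τ = (0.0900, -0.1800, 0.0100)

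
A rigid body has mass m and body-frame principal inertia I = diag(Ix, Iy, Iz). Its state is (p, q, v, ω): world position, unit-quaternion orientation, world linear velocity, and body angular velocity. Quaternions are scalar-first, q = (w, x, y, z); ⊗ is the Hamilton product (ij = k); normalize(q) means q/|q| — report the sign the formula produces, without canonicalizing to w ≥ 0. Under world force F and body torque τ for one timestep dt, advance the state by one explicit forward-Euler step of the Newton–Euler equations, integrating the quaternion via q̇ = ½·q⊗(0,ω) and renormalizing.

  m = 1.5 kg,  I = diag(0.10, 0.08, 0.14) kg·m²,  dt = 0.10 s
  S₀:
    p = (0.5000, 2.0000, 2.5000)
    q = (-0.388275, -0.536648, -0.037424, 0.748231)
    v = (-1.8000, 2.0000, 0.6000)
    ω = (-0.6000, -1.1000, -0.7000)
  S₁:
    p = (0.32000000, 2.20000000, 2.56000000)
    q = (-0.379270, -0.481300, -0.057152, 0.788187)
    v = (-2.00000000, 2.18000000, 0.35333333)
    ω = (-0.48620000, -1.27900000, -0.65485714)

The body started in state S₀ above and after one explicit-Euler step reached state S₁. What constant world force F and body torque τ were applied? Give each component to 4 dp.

F = (-3.0000, 2.7000, -3.7000)
τ = (0.1600, -0.1600, 0.0500)

ω₁ − ω₀ = (0.11380000, -0.17900000, 0.04514286)
applied torque τ = (0.1600, -0.1600, 0.0500)
v₁ − v₀ = (-0.20000000, 0.18000000, -0.24666667)
applied force F = (-3.0000, 2.7000, -3.7000)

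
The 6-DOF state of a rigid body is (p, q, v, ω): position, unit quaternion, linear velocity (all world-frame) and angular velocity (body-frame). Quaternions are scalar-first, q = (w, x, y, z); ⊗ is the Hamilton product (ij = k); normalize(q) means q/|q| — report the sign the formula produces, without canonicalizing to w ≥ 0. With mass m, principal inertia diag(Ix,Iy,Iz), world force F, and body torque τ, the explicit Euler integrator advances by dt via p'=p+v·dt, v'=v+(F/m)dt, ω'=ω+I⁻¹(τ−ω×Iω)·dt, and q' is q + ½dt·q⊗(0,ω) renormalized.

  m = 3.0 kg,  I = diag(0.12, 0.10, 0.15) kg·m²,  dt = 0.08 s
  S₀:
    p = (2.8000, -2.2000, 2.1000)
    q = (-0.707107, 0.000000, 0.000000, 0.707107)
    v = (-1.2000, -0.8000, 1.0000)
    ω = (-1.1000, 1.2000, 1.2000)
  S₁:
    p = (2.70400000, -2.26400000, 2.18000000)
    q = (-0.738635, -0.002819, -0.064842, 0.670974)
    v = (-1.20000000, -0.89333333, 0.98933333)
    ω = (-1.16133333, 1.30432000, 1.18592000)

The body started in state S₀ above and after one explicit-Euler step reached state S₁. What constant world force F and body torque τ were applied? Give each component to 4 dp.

velocity change Δv = (0.00000000, -0.09333333, -0.01066667)
m·(v₁−v₀)/dt = (0.0000, -3.5000, -0.4000)
rate change Δω = (-0.06133333, 0.10432000, -0.01408000)
gyro term ω₀×Iω₀ = (0.0720, 0.0396, 0.0264)
I·α + gyro = (-0.0200, 0.1700, 0.0000)

F = (0.0000, -3.5000, -0.4000)
τ = (-0.0200, 0.1700, 0.0000)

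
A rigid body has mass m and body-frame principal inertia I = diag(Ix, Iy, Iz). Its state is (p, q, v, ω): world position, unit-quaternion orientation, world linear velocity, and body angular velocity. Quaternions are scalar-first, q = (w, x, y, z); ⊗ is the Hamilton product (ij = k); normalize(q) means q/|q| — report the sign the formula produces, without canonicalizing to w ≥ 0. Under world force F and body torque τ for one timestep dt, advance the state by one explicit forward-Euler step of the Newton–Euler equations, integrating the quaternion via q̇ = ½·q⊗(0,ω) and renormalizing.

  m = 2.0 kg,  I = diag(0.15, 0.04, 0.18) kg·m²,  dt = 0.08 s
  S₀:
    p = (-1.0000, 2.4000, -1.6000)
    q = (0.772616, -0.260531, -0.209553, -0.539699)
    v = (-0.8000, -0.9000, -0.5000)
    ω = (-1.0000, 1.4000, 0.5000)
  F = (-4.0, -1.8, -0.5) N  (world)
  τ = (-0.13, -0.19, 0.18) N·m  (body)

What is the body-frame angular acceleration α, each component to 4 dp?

α = (-1.5200, -5.1250, 0.1444)

ω×(Iω) gyroscopic = (0.0980, 0.0150, 0.1540)
(τ − ω×Iω)/I = (-1.5200, -5.1250, 0.1444)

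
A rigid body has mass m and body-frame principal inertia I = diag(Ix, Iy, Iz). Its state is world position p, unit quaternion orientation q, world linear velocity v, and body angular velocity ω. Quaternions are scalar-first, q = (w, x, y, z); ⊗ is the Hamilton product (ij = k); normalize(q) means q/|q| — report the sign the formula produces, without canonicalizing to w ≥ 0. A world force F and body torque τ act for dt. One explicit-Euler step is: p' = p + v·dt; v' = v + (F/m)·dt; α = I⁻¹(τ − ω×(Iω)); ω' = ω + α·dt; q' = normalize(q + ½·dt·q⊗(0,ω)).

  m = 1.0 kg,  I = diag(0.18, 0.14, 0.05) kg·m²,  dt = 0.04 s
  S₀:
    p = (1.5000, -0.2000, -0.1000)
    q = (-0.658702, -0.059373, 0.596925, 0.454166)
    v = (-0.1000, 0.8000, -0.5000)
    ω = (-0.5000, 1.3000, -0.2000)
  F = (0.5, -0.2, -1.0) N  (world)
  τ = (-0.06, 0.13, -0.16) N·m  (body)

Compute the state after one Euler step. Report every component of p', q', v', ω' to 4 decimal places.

p' = (1.4960, -0.1680, -0.1200)
q' = (-0.6727, -0.0670, 0.5748, 0.4610)
v' = (-0.0800, 0.7920, -0.5400)
ω' = (-0.5185, 1.3334, -0.3488)

ω×(Iω) gyroscopic = (0.0234, 0.0130, 0.0260)
angular accel α = (-0.4633, 0.8357, -3.7200)
ω + α·dt = (-0.5185, 1.3334, -0.3488)
Hamilton product q⊗(0,ω) = (-0.7148558, -0.3804498, -1.0952702, 0.3530180)
updated quaternion q' = (-0.6727, -0.0670, 0.5748, 0.4610)
linear accel F/m = (0.5000, -0.2000, -1.0000)
p + v·dt = (1.4960, -0.1680, -0.1200)
v' = v + a·dt = (-0.0800, 0.7920, -0.5400)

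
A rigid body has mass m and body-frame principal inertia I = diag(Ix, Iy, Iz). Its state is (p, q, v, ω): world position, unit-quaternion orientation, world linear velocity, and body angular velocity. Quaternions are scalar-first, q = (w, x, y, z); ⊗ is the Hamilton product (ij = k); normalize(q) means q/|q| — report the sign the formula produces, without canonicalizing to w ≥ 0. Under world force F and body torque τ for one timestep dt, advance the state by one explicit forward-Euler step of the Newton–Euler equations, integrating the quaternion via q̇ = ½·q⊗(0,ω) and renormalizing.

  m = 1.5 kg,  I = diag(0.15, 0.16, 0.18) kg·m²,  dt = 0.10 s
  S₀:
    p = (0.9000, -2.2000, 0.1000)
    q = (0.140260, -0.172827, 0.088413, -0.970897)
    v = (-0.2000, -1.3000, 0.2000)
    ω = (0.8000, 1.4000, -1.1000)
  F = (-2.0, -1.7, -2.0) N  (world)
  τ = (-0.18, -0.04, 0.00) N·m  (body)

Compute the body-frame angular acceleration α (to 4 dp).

ω×(Iω) gyroscopic = (-0.0308, 0.0264, 0.0112)
(τ − ω×Iω)/I = (-0.9947, -0.4150, -0.0622)

α = (-0.9947, -0.4150, -0.0622)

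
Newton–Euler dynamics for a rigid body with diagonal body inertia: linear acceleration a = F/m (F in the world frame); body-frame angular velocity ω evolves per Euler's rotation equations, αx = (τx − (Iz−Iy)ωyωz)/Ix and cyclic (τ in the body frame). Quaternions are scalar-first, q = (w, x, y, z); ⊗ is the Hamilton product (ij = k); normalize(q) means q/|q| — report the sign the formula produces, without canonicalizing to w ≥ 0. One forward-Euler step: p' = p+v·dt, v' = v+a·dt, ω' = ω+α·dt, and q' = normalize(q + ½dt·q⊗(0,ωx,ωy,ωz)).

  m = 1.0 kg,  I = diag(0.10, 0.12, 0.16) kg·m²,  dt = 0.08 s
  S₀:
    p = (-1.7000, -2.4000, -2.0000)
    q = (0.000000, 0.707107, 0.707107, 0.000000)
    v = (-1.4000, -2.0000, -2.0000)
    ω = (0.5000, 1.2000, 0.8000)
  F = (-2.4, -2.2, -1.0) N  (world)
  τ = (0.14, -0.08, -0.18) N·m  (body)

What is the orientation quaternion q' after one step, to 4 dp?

q' = (-0.0480, 0.7284, 0.6832, 0.0198)

q⊗(0,ω) = (-1.2020819, 0.5656856, -0.5656856, 0.4949749)
q + ½dt·q⊗(0,ω), renormalized = (-0.0480, 0.7284, 0.6832, 0.0198)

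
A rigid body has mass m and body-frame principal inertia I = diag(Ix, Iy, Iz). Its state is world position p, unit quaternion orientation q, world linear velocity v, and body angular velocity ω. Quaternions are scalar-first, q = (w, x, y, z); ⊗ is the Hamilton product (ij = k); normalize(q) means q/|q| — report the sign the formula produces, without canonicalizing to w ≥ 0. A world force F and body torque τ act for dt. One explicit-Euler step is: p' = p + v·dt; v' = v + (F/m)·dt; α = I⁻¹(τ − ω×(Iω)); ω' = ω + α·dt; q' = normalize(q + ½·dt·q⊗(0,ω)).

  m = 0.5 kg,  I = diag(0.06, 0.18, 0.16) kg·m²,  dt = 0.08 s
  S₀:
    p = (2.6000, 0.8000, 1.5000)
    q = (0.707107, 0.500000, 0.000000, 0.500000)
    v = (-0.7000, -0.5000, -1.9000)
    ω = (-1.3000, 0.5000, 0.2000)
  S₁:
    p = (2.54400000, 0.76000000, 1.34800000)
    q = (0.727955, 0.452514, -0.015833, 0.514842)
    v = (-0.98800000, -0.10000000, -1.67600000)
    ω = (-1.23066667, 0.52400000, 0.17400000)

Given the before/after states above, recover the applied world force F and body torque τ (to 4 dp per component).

rate change Δω = (0.06933333, 0.02400000, -0.02600000)
gyro term ω₀×Iω₀ = (-0.0020, 0.0260, -0.0780)
τ = I·(Δω/dt) + ω₀×(Iω₀) = (0.0500, 0.0800, -0.1300)
v₁ − v₀ = (-0.28800000, 0.40000000, 0.22400000)
m·(v₁−v₀)/dt = (-1.8000, 2.5000, 1.4000)

F = (-1.8000, 2.5000, 1.4000)
τ = (0.0500, 0.0800, -0.1300)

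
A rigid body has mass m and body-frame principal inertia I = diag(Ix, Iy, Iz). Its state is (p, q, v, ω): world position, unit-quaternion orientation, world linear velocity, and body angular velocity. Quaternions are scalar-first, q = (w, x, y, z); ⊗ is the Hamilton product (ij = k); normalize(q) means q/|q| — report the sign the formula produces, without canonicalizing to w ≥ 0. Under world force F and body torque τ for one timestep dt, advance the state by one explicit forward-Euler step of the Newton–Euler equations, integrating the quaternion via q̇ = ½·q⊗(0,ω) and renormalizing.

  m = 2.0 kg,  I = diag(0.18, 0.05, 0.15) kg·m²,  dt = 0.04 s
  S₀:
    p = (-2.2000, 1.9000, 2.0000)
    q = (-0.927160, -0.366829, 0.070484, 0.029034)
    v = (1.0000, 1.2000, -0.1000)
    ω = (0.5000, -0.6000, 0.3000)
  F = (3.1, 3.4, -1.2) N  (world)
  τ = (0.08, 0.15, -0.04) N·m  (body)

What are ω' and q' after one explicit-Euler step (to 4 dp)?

precession coupling ω×(Iω) = (-0.0180, 0.0045, 0.0390)
α = I⁻¹(τ − ω×Iω) = (0.5444, 2.9100, -0.5267)
new body rate ω' = (0.5218, -0.4836, 0.2789)
Hamilton product q⊗(0,ω) = (0.2169947, -0.4250144, 0.6808617, -0.0932926)
q + ½dt·q⊗(0,ω), renormalized = (-0.9227, -0.3753, 0.0841, 0.0272)

ω' = (0.5218, -0.4836, 0.2789)
q' = (-0.9227, -0.3753, 0.0841, 0.0272)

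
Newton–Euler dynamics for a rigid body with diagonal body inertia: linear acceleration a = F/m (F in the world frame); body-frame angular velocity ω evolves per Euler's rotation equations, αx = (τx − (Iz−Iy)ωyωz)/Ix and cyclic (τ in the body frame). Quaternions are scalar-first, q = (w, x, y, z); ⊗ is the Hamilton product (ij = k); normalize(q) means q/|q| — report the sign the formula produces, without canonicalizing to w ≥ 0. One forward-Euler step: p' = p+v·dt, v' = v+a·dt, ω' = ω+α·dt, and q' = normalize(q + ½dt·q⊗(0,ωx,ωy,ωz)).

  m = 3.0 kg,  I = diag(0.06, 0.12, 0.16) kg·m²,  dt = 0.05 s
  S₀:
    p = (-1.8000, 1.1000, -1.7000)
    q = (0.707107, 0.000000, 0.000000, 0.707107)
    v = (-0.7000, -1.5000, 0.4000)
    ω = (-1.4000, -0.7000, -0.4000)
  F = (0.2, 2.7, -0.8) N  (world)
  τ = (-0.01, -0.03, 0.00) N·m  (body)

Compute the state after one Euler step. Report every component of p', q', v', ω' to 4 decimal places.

p + v·dt = (-1.8350, 1.0250, -1.6800)
v' = v + a·dt = (-0.6967, -1.4550, 0.3867)
gyro term ω×Iω = (0.0112, -0.0560, 0.0588)
(τ − ω×Iω)/I = (-0.3533, 0.2167, -0.3675)
ω + α·dt = (-1.4177, -0.6892, -0.4184)
2q̇ = q⊗(0,ω) = (0.2828428, -0.4949749, -1.4849247, -0.2828428)
q + ½dt·q⊗(0,ω), renormalized = (0.7136, -0.0124, -0.0371, 0.6995)

p' = (-1.8350, 1.0250, -1.6800)
q' = (0.7136, -0.0124, -0.0371, 0.6995)
v' = (-0.6967, -1.4550, 0.3867)
ω' = (-1.4177, -0.6892, -0.4184)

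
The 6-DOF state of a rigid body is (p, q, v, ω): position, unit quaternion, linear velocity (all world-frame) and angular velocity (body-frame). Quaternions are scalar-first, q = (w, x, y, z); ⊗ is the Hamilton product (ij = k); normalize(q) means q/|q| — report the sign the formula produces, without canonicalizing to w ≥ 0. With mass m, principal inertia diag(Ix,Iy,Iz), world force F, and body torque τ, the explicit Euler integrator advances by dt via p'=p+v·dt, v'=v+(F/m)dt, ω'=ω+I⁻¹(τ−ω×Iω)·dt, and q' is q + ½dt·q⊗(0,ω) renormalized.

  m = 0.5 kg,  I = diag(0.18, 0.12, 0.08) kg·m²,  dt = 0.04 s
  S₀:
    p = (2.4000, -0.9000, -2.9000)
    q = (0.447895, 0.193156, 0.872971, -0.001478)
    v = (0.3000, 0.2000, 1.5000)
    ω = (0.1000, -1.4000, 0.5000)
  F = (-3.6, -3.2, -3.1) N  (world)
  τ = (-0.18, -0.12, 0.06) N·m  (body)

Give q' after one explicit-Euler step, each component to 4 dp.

2q̇ = q⊗(0,ω) = (1.2035828, 0.4792058, -0.7237788, -0.1337680)
q + ½dt·q⊗(0,ω), renormalized = (0.4718, 0.2027, 0.8581, -0.0042)

q' = (0.4718, 0.2027, 0.8581, -0.0042)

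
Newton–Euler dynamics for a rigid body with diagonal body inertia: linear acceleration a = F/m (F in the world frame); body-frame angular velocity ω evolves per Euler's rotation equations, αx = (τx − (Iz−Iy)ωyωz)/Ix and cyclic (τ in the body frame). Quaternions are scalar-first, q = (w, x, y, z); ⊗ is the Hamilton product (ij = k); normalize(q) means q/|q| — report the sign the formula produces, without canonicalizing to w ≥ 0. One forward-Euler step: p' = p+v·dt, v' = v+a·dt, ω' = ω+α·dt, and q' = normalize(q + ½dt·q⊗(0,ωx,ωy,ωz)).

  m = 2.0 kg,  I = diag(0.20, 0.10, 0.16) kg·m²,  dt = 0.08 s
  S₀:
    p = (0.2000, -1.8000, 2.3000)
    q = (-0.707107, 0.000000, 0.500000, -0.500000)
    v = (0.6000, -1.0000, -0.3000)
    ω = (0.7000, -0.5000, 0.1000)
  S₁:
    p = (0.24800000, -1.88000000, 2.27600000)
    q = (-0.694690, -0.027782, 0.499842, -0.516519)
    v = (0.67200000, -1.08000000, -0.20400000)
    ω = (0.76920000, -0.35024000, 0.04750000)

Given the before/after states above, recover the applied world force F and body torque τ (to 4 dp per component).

Δv = v₁−v₀ = (0.07200000, -0.08000000, 0.09600000)
applied force F = (1.8000, -2.0000, 2.4000)
ω₁ − ω₀ = (0.06920000, 0.14976000, -0.05250000)
gyro term ω₀×Iω₀ = (-0.0030, 0.0028, 0.0350)
τ = I·(Δω/dt) + ω₀×(Iω₀) = (0.1700, 0.1900, -0.0700)

F = (1.8000, -2.0000, 2.4000)
τ = (0.1700, 0.1900, -0.0700)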